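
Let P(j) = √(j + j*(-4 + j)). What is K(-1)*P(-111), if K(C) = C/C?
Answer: 3*√1406 ≈ 112.49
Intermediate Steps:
K(C) = 1
K(-1)*P(-111) = 1*√(-111*(-3 - 111)) = 1*√(-111*(-114)) = 1*√12654 = 1*(3*√1406) = 3*√1406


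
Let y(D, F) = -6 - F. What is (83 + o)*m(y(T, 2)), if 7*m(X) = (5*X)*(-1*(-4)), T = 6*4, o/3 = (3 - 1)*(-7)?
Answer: -6560/7 ≈ -937.14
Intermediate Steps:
o = -42 (o = 3*((3 - 1)*(-7)) = 3*(2*(-7)) = 3*(-14) = -42)
T = 24
m(X) = 20*X/7 (m(X) = ((5*X)*(-1*(-4)))/7 = ((5*X)*4)/7 = (20*X)/7 = 20*X/7)
(83 + o)*m(y(T, 2)) = (83 - 42)*(20*(-6 - 1*2)/7) = 41*(20*(-6 - 2)/7) = 41*((20/7)*(-8)) = 41*(-160/7) = -6560/7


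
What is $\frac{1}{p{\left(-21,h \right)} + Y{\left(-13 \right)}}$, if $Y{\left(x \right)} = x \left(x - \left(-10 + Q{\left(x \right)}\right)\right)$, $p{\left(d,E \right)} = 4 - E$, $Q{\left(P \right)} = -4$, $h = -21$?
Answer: $\frac{1}{12} \approx 0.083333$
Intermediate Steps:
$Y{\left(x \right)} = x \left(14 + x\right)$ ($Y{\left(x \right)} = x \left(x + \left(10 - -4\right)\right) = x \left(x + \left(10 + 4\right)\right) = x \left(x + 14\right) = x \left(14 + x\right)$)
$\frac{1}{p{\left(-21,h \right)} + Y{\left(-13 \right)}} = \frac{1}{\left(4 - -21\right) - 13 \left(14 - 13\right)} = \frac{1}{\left(4 + 21\right) - 13} = \frac{1}{25 - 13} = \frac{1}{12}$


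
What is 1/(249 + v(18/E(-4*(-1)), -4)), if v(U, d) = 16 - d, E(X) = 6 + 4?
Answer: 1/269 ≈ 0.0037175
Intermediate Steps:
E(X) = 10
1/(249 + v(18/E(-4*(-1)), -4)) = 1/(249 + (16 - 1*(-4))) = 1/(249 + (16 + 4)) = 1/(249 + 20) = 1/269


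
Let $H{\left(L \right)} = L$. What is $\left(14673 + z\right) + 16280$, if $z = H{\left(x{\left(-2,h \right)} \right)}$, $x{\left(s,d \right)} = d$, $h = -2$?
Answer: $30951$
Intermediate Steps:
$z = -2$
$\left(14673 + z\right) + 16280 = \left(14673 - 2\right) + 16280 = 14671 + 16280 = 30951$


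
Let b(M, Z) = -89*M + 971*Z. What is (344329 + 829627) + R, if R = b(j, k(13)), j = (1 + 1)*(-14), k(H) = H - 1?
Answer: 1188100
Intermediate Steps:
k(H) = -1 + H
j = -28 (j = 2*(-14) = -28)
R = 14144 (R = -89*(-28) + 971*(-1 + 13) = 2492 + 971*12 = 2492 + 11652 = 14144)
(344329 + 829627) + R = (344329 + 829627) + 14144 = 1173956 + 14144 = 1188100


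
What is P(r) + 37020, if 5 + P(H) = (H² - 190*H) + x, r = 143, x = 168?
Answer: 30462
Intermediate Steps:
P(H) = 163 + H² - 190*H (P(H) = -5 + ((H² - 190*H) + 168) = -5 + (168 + H² - 190*H) = 163 + H² - 190*H)
P(r) + 37020 = (163 + 143² - 190*143) + 37020 = (163 + 20449 - 27170) + 37020 = -6558 + 37020 = 30462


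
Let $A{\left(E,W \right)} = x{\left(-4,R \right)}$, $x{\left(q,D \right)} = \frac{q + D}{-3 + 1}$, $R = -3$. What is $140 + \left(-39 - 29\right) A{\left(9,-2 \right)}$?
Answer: $-98$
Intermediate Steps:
$x{\left(q,D \right)} = - \frac{D}{2} - \frac{q}{2}$ ($x{\left(q,D \right)} = \frac{D + q}{-2} = \left(D + q\right) \left(- \frac{1}{2}\right) = - \frac{D}{2} - \frac{q}{2}$)
$A{\left(E,W \right)} = \frac{7}{2}$ ($A{\left(E,W \right)} = \left(- \frac{1}{2}\right) \left(-3\right) - -2 = \frac{3}{2} + 2 = \frac{7}{2}$)
$140 + \left(-39 - 29\right) A{\left(9,-2 \right)} = 140 + \left(-39 - 29\right) \frac{7}{2} = 140 - 238 = -98$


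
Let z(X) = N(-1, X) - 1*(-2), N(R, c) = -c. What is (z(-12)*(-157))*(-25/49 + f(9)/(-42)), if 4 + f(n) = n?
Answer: 29045/21 ≈ 1383.1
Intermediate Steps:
f(n) = -4 + n
z(X) = 2 - X (z(X) = -X - 1*(-2) = -X + 2 = 2 - X)
(z(-12)*(-157))*(-25/49 + f(9)/(-42)) = ((2 - 1*(-12))*(-157))*(-25/49 + (-4 + 9)/(-42)) = ((2 + 12)*(-157))*(-25*1/49 + 5*(-1/42)) = (14*(-157))*(-25/49 - 5/42) = -2198*(-185/294) = 29045/21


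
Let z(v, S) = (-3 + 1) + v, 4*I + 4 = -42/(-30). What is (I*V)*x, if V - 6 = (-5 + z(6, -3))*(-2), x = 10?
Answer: -52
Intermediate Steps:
I = -13/20 (I = -1 + (-42/(-30))/4 = -1 + (-42*(-1/30))/4 = -1 + (1/4)*(7/5) = -1 + 7/20 = -13/20 ≈ -0.65000)
z(v, S) = -2 + v
V = 8 (V = 6 + (-5 + (-2 + 6))*(-2) = 6 + (-5 + 4)*(-2) = 6 - 1*(-2) = 6 + 2 = 8)
(I*V)*x = -13/20*8*10 = -26/5*10 = -52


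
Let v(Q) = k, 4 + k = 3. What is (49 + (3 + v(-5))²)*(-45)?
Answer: -2385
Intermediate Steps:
k = -1 (k = -4 + 3 = -1)
v(Q) = -1
(49 + (3 + v(-5))²)*(-45) = (49 + (3 - 1)²)*(-45) = (49 + 2²)*(-45) = (49 + 4)*(-45) = 53*(-45) = -2385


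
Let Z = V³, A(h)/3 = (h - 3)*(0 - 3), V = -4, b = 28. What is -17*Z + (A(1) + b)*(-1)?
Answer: 1042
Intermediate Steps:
A(h) = 27 - 9*h (A(h) = 3*((h - 3)*(0 - 3)) = 3*((-3 + h)*(-3)) = 3*(9 - 3*h) = 27 - 9*h)
Z = -64 (Z = (-4)³ = -64)
-17*Z + (A(1) + b)*(-1) = -17*(-64) + ((27 - 9*1) + 28)*(-1) = 1088 + ((27 - 9) + 28)*(-1) = 1088 + (18 + 28)*(-1) = 1088 + 46*(-1) = 1088 - 46 = 1042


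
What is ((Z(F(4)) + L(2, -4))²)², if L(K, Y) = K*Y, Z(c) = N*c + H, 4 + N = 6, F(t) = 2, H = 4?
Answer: 0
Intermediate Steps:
N = 2 (N = -4 + 6 = 2)
Z(c) = 4 + 2*c (Z(c) = 2*c + 4 = 4 + 2*c)
((Z(F(4)) + L(2, -4))²)² = (((4 + 2*2) + 2*(-4))²)² = (((4 + 4) - 8)²)² = ((8 - 8)²)² = (0²)² = 0² = 0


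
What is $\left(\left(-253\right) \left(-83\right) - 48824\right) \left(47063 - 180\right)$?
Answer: $-1304519475$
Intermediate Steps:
$\left(\left(-253\right) \left(-83\right) - 48824\right) \left(47063 - 180\right) = \left(20999 - 48824\right) 46883 = \left(-27825\right) 46883 = -1304519475$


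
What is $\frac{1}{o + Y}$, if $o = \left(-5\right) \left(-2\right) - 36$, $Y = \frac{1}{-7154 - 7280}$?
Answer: $- \frac{14434}{375285} \approx -0.038461$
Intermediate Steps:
$Y = - \frac{1}{14434}$ ($Y = \frac{1}{-14434} = - \frac{1}{14434} \approx -6.9281 \cdot 10^{-5}$)
$o = -26$ ($o = 10 - 36 = -26$)
$\frac{1}{o + Y} = \frac{1}{-26 - \frac{1}{14434}} = \frac{1}{- \frac{375285}{14434}} = - \frac{14434}{375285}$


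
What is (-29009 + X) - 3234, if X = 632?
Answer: -31611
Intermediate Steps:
(-29009 + X) - 3234 = (-29009 + 632) - 3234 = -28377 - 3234 = -31611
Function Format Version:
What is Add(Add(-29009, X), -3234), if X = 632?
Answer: -31611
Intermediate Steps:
Add(Add(-29009, X), -3234) = Add(Add(-29009, 632), -3234) = Add(-28377, -3234) = -31611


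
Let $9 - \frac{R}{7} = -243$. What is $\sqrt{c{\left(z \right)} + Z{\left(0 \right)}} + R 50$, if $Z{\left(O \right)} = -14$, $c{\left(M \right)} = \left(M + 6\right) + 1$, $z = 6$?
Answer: $88200 + i \approx 88200.0 + 1.0 i$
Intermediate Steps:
$R = 1764$ ($R = 63 - -1701 = 63 + 1701 = 1764$)
$c{\left(M \right)} = 7 + M$ ($c{\left(M \right)} = \left(6 + M\right) + 1 = 7 + M$)
$\sqrt{c{\left(z \right)} + Z{\left(0 \right)}} + R 50 = \sqrt{\left(7 + 6\right) - 14} + 1764 \cdot 50 = \sqrt{13 - 14} + 88200 = \sqrt{-1} + 88200 = i + 88200 = 88200 + i$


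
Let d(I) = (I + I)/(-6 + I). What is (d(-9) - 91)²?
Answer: 201601/25 ≈ 8064.0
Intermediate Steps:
d(I) = 2*I/(-6 + I) (d(I) = (2*I)/(-6 + I) = 2*I/(-6 + I))
(d(-9) - 91)² = (2*(-9)/(-6 - 9) - 91)² = (2*(-9)/(-15) - 91)² = (2*(-9)*(-1/15) - 91)² = (6/5 - 91)² = (-449/5)² = 201601/25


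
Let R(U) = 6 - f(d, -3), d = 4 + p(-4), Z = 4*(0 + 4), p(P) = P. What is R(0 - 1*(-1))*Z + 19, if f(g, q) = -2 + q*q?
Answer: 3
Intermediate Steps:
Z = 16 (Z = 4*4 = 16)
d = 0 (d = 4 - 4 = 0)
f(g, q) = -2 + q²
R(U) = -1 (R(U) = 6 - (-2 + (-3)²) = 6 - (-2 + 9) = 6 - 1*7 = 6 - 7 = -1)
R(0 - 1*(-1))*Z + 19 = -1*16 + 19 = -16 + 19 = 3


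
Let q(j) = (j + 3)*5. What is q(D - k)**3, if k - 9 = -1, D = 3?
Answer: -1000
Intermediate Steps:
k = 8 (k = 9 - 1 = 8)
q(j) = 15 + 5*j (q(j) = (3 + j)*5 = 15 + 5*j)
q(D - k)**3 = (15 + 5*(3 - 1*8))**3 = (15 + 5*(3 - 8))**3 = (15 + 5*(-5))**3 = (15 - 25)**3 = (-10)**3 = -1000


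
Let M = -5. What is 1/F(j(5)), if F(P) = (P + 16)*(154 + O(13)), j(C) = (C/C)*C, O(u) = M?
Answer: 1/3129 ≈ 0.00031959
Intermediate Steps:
O(u) = -5
j(C) = C (j(C) = 1*C = C)
F(P) = 2384 + 149*P (F(P) = (P + 16)*(154 - 5) = (16 + P)*149 = 2384 + 149*P)
1/F(j(5)) = 1/(2384 + 149*5) = 1/(2384 + 745) = 1/3129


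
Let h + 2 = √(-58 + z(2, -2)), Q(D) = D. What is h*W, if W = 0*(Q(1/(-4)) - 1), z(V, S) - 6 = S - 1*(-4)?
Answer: 0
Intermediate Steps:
z(V, S) = 10 + S (z(V, S) = 6 + (S - 1*(-4)) = 6 + (S + 4) = 6 + (4 + S) = 10 + S)
h = -2 + 5*I*√2 (h = -2 + √(-58 + (10 - 2)) = -2 + √(-58 + 8) = -2 + √(-50) = -2 + 5*I*√2 ≈ -2.0 + 7.0711*I)
W = 0 (W = 0*(1/(-4) - 1) = 0*(-¼ - 1) = 0*(-5/4) = 0)
h*W = (-2 + 5*I*√2)*0 = 0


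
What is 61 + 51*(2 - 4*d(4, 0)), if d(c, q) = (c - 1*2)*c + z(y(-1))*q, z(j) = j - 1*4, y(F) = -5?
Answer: -1469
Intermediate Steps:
z(j) = -4 + j (z(j) = j - 4 = -4 + j)
d(c, q) = -9*q + c*(-2 + c) (d(c, q) = (c - 1*2)*c + (-4 - 5)*q = (c - 2)*c - 9*q = (-2 + c)*c - 9*q = c*(-2 + c) - 9*q = -9*q + c*(-2 + c))
61 + 51*(2 - 4*d(4, 0)) = 61 + 51*(2 - 4*(4**2 - 9*0 - 2*4)) = 61 + 51*(2 - 4*(16 + 0 - 8)) = 61 + 51*(2 - 4*8) = 61 + 51*(2 - 32) = 61 + 51*(-30) = 61 - 1530 = -1469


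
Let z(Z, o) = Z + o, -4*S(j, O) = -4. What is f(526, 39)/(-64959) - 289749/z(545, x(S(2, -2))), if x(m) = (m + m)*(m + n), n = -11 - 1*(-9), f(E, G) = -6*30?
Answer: -2091300839/3919193 ≈ -533.60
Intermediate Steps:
f(E, G) = -180
S(j, O) = 1 (S(j, O) = -¼*(-4) = 1)
n = -2 (n = -11 + 9 = -2)
x(m) = 2*m*(-2 + m) (x(m) = (m + m)*(m - 2) = (2*m)*(-2 + m) = 2*m*(-2 + m))
f(526, 39)/(-64959) - 289749/z(545, x(S(2, -2))) = -180/(-64959) - 289749/(545 + 2*1*(-2 + 1)) = -180*(-1/64959) - 289749/(545 + 2*1*(-1)) = 60/21653 - 289749/(545 - 2) = 60/21653 - 289749/543 = 60/21653 - 289749*1/543 = 60/21653 - 96583/181 = -2091300839/3919193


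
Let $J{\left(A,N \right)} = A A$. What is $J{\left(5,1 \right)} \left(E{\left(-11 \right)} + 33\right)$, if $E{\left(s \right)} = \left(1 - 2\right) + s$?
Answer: $525$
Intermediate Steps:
$J{\left(A,N \right)} = A^{2}$
$E{\left(s \right)} = -1 + s$
$J{\left(5,1 \right)} \left(E{\left(-11 \right)} + 33\right) = 5^{2} \left(\left(-1 - 11\right) + 33\right) = 25 \left(-12 + 33\right) = 25 \cdot 21 = 525$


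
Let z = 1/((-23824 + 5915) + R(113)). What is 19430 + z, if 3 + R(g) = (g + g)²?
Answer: 644376521/33164 ≈ 19430.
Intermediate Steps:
R(g) = -3 + 4*g² (R(g) = -3 + (g + g)² = -3 + (2*g)² = -3 + 4*g²)
z = 1/33164 (z = 1/((-23824 + 5915) + (-3 + 4*113²)) = 1/(-17909 + (-3 + 4*12769)) = 1/(-17909 + (-3 + 51076)) = 1/(-17909 + 51073) = 1/33164 ≈ 3.0153e-5)
19430 + z = 19430 + 1/33164 = 644376521/33164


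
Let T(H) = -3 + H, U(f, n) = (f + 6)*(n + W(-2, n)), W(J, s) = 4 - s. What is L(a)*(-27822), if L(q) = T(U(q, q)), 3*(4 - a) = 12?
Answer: -584262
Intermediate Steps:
a = 0 (a = 4 - 1/3*12 = 4 - 4 = 0)
U(f, n) = 24 + 4*f (U(f, n) = (f + 6)*(n + (4 - n)) = (6 + f)*4 = 24 + 4*f)
L(q) = 21 + 4*q (L(q) = -3 + (24 + 4*q) = 21 + 4*q)
L(a)*(-27822) = (21 + 4*0)*(-27822) = (21 + 0)*(-27822) = 21*(-27822) = -584262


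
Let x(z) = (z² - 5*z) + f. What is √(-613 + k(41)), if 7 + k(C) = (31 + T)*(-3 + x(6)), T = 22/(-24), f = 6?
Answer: I*√1397/2 ≈ 18.688*I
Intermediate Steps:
T = -11/12 (T = 22*(-1/24) = -11/12 ≈ -0.91667)
x(z) = 6 + z² - 5*z (x(z) = (z² - 5*z) + 6 = 6 + z² - 5*z)
k(C) = 1055/4 (k(C) = -7 + (31 - 11/12)*(-3 + (6 + 6² - 5*6)) = -7 + 361*(-3 + (6 + 36 - 30))/12 = -7 + 361*(-3 + 12)/12 = -7 + (361/12)*9 = -7 + 1083/4 = 1055/4)
√(-613 + k(41)) = √(-613 + 1055/4) = √(-1397/4) = I*√1397/2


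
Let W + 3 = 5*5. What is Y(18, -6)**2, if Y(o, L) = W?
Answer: 484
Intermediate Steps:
W = 22 (W = -3 + 5*5 = -3 + 25 = 22)
Y(o, L) = 22
Y(18, -6)**2 = 22**2 = 484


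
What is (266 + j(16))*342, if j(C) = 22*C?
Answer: 211356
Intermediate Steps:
(266 + j(16))*342 = (266 + 22*16)*342 = (266 + 352)*342 = 618*342 = 211356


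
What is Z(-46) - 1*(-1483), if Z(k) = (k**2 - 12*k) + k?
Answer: 4105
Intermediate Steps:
Z(k) = k**2 - 11*k
Z(-46) - 1*(-1483) = -46*(-11 - 46) - 1*(-1483) = -46*(-57) + 1483 = 2622 + 1483 = 4105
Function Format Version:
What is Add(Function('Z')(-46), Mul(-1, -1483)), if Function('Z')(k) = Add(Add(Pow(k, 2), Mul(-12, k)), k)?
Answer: 4105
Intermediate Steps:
Function('Z')(k) = Add(Pow(k, 2), Mul(-11, k))
Add(Function('Z')(-46), Mul(-1, -1483)) = Add(Mul(-46, Add(-11, -46)), Mul(-1, -1483)) = Add(Mul(-46, -57), 1483) = Add(2622, 1483) = 4105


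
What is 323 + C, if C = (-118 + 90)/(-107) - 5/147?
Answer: 5084048/15729 ≈ 323.23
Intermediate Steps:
C = 3581/15729 (C = -28*(-1/107) - 5*1/147 = 28/107 - 5/147 = 3581/15729 ≈ 0.22767)
323 + C = 323 + 3581/15729 = 5084048/15729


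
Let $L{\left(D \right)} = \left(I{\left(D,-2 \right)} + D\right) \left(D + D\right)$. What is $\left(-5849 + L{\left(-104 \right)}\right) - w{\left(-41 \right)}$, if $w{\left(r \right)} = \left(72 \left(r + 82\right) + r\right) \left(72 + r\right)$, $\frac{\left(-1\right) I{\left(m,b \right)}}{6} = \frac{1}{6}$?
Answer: $-74250$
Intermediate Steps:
$I{\left(m,b \right)} = -1$ ($I{\left(m,b \right)} = - \frac{6}{6} = \left(-6\right) \frac{1}{6} = -1$)
$L{\left(D \right)} = 2 D \left(-1 + D\right)$ ($L{\left(D \right)} = \left(-1 + D\right) \left(D + D\right) = \left(-1 + D\right) 2 D = 2 D \left(-1 + D\right)$)
$w{\left(r \right)} = \left(72 + r\right) \left(5904 + 73 r\right)$ ($w{\left(r \right)} = \left(72 \left(82 + r\right) + r\right) \left(72 + r\right) = \left(\left(5904 + 72 r\right) + r\right) \left(72 + r\right) = \left(5904 + 73 r\right) \left(72 + r\right) = \left(72 + r\right) \left(5904 + 73 r\right)$)
$\left(-5849 + L{\left(-104 \right)}\right) - w{\left(-41 \right)} = \left(-5849 + 2 \left(-104\right) \left(-1 - 104\right)\right) - \left(425088 + 73 \left(-41\right)^{2} + 11160 \left(-41\right)\right) = \left(-5849 + 2 \left(-104\right) \left(-105\right)\right) - \left(425088 + 73 \cdot 1681 - 457560\right) = \left(-5849 + 21840\right) - \left(425088 + 122713 - 457560\right) = 15991 - 90241 = -74250$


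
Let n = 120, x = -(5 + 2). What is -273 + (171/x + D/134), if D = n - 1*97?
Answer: -278827/938 ≈ -297.26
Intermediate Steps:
x = -7 (x = -1*7 = -7)
D = 23 (D = 120 - 1*97 = 120 - 97 = 23)
-273 + (171/x + D/134) = -273 + (171/(-7) + 23/134) = -273 + (171*(-⅐) + 23*(1/134)) = -273 + (-171/7 + 23/134) = -273 - 22753/938 = -278827/938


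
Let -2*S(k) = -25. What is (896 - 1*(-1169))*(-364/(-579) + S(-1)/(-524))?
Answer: 757848805/606792 ≈ 1248.9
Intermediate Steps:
S(k) = 25/2 (S(k) = -1/2*(-25) = 25/2)
(896 - 1*(-1169))*(-364/(-579) + S(-1)/(-524)) = (896 - 1*(-1169))*(-364/(-579) + (25/2)/(-524)) = (896 + 1169)*(-364*(-1/579) + (25/2)*(-1/524)) = 2065*(364/579 - 25/1048) = 2065*(366997/606792) = 757848805/606792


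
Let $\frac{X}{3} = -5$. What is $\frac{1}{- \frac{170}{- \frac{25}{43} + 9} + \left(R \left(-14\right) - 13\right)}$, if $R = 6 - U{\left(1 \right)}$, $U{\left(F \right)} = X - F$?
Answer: $- \frac{181}{61756} \approx -0.0029309$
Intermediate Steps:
$X = -15$ ($X = 3 \left(-5\right) = -15$)
$U{\left(F \right)} = -15 - F$
$R = 22$ ($R = 6 - \left(-15 - 1\right) = 6 - -16 = 6 + 16 = 22$)
$\frac{1}{- \frac{170}{- \frac{25}{43} + 9} + \left(R \left(-14\right) - 13\right)} = \frac{1}{- \frac{170}{- \frac{25}{43} + 9} + \left(22 \left(-14\right) - 13\right)} = \frac{1}{- \frac{170}{\left(-25\right) \frac{1}{43} + 9} - 321} = \frac{1}{- \frac{170}{- \frac{25}{43} + 9} - 321} = \frac{1}{- \frac{170}{\frac{362}{43}} - 321} = \frac{1}{\left(-170\right) \frac{43}{362} - 321} = \frac{1}{- \frac{3655}{181} - 321} = \frac{1}{- \frac{61756}{181}} = - \frac{181}{61756}$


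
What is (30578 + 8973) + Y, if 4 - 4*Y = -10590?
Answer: 84399/2 ≈ 42200.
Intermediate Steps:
Y = 5297/2 (Y = 1 - ¼*(-10590) = 1 + 5295/2 = 5297/2 ≈ 2648.5)
(30578 + 8973) + Y = (30578 + 8973) + 5297/2 = 39551 + 5297/2 = 84399/2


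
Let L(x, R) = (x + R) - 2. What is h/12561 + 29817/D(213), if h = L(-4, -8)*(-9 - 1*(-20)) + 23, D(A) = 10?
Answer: 374530027/125610 ≈ 2981.7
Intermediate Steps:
L(x, R) = -2 + R + x (L(x, R) = (R + x) - 2 = -2 + R + x)
h = -131 (h = (-2 - 8 - 4)*(-9 - 1*(-20)) + 23 = -14*(-9 + 20) + 23 = -14*11 + 23 = -154 + 23 = -131)
h/12561 + 29817/D(213) = -131/12561 + 29817/10 = 374530027/125610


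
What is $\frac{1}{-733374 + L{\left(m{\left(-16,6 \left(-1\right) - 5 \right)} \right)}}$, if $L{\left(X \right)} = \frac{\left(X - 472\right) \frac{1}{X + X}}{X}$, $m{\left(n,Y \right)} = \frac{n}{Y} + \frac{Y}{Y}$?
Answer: $- \frac{1458}{1069316107} \approx -1.3635 \cdot 10^{-6}$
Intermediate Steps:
$m{\left(n,Y \right)} = 1 + \frac{n}{Y}$ ($m{\left(n,Y \right)} = \frac{n}{Y} + 1 = 1 + \frac{n}{Y}$)
$L{\left(X \right)} = \frac{-472 + X}{2 X^{2}}$ ($L{\left(X \right)} = \frac{\left(-472 + X\right) \frac{1}{2 X}}{X} = \frac{\frac{1}{2} \frac{1}{X} \left(-472 + X\right)}{X} = \frac{-472 + X}{2 X^{2}}$)
$\frac{1}{-733374 + L{\left(m{\left(-16,6 \left(-1\right) - 5 \right)} \right)}} = \frac{1}{-733374 + \frac{-472 + \frac{\left(6 \left(-1\right) - 5\right) - 16}{6 \left(-1\right) - 5}}{2 \frac{\left(\left(6 \left(-1\right) - 5\right) - 16\right)^{2}}{\left(6 \left(-1\right) - 5\right)^{2}}}} = \frac{1}{-733374 + \frac{-472 + \frac{\left(-6 - 5\right) - 16}{-6 - 5}}{2 \frac{\left(\left(-6 - 5\right) - 16\right)^{2}}{\left(-6 - 5\right)^{2}}}} = \frac{1}{-733374 + \frac{-472 + \frac{-11 - 16}{-11}}{2 \frac{\left(-11 - 16\right)^{2}}{121}}} = \frac{1}{-733374 + \frac{-472 - - \frac{27}{11}}{2 \cdot \frac{729}{121}}} = \frac{1}{-733374 + \frac{-472 + \frac{27}{11}}{2 \cdot \frac{729}{121}}} = \frac{1}{-733374 + \frac{1}{2} \cdot \frac{121}{729} \left(- \frac{5165}{11}\right)} = \frac{1}{-733374 - \frac{56815}{1458}} = \frac{1}{- \frac{1069316107}{1458}} = - \frac{1458}{1069316107}$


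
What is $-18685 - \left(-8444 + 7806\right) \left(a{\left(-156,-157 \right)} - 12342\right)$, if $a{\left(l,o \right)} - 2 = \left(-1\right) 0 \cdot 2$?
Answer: $-7891605$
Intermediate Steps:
$a{\left(l,o \right)} = 2$ ($a{\left(l,o \right)} = 2 + \left(-1\right) 0 \cdot 2 = 2 + 0 \cdot 2 = 2 + 0 = 2$)
$-18685 - \left(-8444 + 7806\right) \left(a{\left(-156,-157 \right)} - 12342\right) = -18685 - \left(-8444 + 7806\right) \left(2 - 12342\right) = -18685 - \left(-638\right) \left(-12340\right) = -18685 - 7872920 = -7891605$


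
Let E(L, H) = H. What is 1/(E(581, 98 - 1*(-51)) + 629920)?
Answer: 1/630069 ≈ 1.5871e-6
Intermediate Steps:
1/(E(581, 98 - 1*(-51)) + 629920) = 1/((98 - 1*(-51)) + 629920) = 1/((98 + 51) + 629920) = 1/(149 + 629920) = 1/630069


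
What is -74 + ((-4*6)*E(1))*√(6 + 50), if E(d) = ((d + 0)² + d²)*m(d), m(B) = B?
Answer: -74 - 96*√14 ≈ -433.20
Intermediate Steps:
E(d) = 2*d³ (E(d) = ((d + 0)² + d²)*d = (d² + d²)*d = (2*d²)*d = 2*d³)
-74 + ((-4*6)*E(1))*√(6 + 50) = -74 + ((-4*6)*(2*1³))*√(6 + 50) = -74 + (-48)*√56 = -74 + (-24*2)*(2*√14) = -74 - 96*√14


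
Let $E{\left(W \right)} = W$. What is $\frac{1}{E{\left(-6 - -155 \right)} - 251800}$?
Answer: $- \frac{1}{251651} \approx -3.9738 \cdot 10^{-6}$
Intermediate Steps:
$\frac{1}{E{\left(-6 - -155 \right)} - 251800} = \frac{1}{\left(-6 - -155\right) - 251800} = \frac{1}{\left(-6 + 155\right) - 251800} = \frac{1}{149 - 251800} = \frac{1}{-251651} = - \frac{1}{251651}$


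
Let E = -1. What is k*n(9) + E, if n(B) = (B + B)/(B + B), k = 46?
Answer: 45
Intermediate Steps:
n(B) = 1 (n(B) = (2*B)/((2*B)) = (2*B)*(1/(2*B)) = 1)
k*n(9) + E = 46*1 - 1 = 46 - 1 = 45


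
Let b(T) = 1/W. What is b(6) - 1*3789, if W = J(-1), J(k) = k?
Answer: -3790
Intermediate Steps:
W = -1
b(T) = -1 (b(T) = 1/(-1) = -1)
b(6) - 1*3789 = -1 - 1*3789 = -1 - 3789 = -3790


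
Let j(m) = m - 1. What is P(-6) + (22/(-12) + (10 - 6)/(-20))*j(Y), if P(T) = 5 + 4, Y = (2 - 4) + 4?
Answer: 209/30 ≈ 6.9667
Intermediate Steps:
Y = 2 (Y = -2 + 4 = 2)
j(m) = -1 + m
P(T) = 9
P(-6) + (22/(-12) + (10 - 6)/(-20))*j(Y) = 9 + (22/(-12) + (10 - 6)/(-20))*(-1 + 2) = 9 + (22*(-1/12) + 4*(-1/20))*1 = 9 + (-11/6 - ⅕)*1 = 9 - 61/30*1 = 9 - 61/30 = 209/30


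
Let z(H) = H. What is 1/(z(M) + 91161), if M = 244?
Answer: 1/91405 ≈ 1.0940e-5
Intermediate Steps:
1/(z(M) + 91161) = 1/(244 + 91161) = 1/91405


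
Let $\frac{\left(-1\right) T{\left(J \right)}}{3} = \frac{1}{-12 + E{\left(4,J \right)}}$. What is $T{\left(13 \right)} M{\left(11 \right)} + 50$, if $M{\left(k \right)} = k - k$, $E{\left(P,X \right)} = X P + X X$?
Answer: $50$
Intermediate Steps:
$E{\left(P,X \right)} = X^{2} + P X$ ($E{\left(P,X \right)} = P X + X^{2} = X^{2} + P X$)
$M{\left(k \right)} = 0$
$T{\left(J \right)} = - \frac{3}{-12 + J \left(4 + J\right)}$
$T{\left(13 \right)} M{\left(11 \right)} + 50 = - \frac{3}{-12 + 13 \left(4 + 13\right)} 0 + 50 = - \frac{3}{-12 + 13 \cdot 17} \cdot 0 + 50 = - \frac{3}{-12 + 221} \cdot 0 + 50 = - \frac{3}{209} \cdot 0 + 50 = \left(-3\right) \frac{1}{209} \cdot 0 + 50 = \left(- \frac{3}{209}\right) 0 + 50 = 0 + 50 = 50$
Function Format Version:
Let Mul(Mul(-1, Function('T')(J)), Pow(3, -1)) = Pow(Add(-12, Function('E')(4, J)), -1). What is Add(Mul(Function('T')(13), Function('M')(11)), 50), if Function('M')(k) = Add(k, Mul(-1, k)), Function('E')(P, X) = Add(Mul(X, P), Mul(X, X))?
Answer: 50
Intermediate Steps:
Function('E')(P, X) = Add(Pow(X, 2), Mul(P, X)) (Function('E')(P, X) = Add(Mul(P, X), Pow(X, 2)) = Add(Pow(X, 2), Mul(P, X)))
Function('M')(k) = 0
Function('T')(J) = Mul(-3, Pow(Add(-12, Mul(J, Add(4, J))), -1))
Add(Mul(Function('T')(13), Function('M')(11)), 50) = Add(Mul(Mul(-3, Pow(Add(-12, Mul(13, Add(4, 13))), -1)), 0), 50) = Add(Mul(Mul(-3, Pow(Add(-12, Mul(13, 17)), -1)), 0), 50) = Add(Mul(Mul(-3, Pow(Add(-12, 221), -1)), 0), 50) = Add(Mul(Mul(-3, Pow(209, -1)), 0), 50) = Add(Mul(Mul(-3, Rational(1, 209)), 0), 50) = Add(Mul(Rational(-3, 209), 0), 50) = Add(0, 50) = 50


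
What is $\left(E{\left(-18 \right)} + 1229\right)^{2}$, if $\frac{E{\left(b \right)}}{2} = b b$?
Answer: $3523129$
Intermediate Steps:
$E{\left(b \right)} = 2 b^{2}$ ($E{\left(b \right)} = 2 b b = 2 b^{2}$)
$\left(E{\left(-18 \right)} + 1229\right)^{2} = \left(2 \left(-18\right)^{2} + 1229\right)^{2} = \left(2 \cdot 324 + 1229\right)^{2} = \left(648 + 1229\right)^{2} = 1877^{2} = 3523129$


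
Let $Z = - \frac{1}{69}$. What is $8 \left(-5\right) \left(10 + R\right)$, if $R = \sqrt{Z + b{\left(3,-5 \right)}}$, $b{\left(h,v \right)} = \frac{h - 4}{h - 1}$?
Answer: $-400 - \frac{20 i \sqrt{9798}}{69} \approx -400.0 - 28.691 i$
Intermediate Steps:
$Z = - \frac{1}{69}$ ($Z = \left(-1\right) \frac{1}{69} = - \frac{1}{69} \approx -0.014493$)
$b{\left(h,v \right)} = \frac{-4 + h}{-1 + h}$
$R = \frac{i \sqrt{9798}}{138}$ ($R = \sqrt{- \frac{1}{69} + \frac{-4 + 3}{-1 + 3}} = \sqrt{- \frac{1}{69} + \frac{1}{2} \left(-1\right)} = \sqrt{- \frac{1}{69} - \frac{1}{2}} = \sqrt{- \frac{71}{138}} = \frac{i \sqrt{9798}}{138} \approx 0.71728 i$)
$8 \left(-5\right) \left(10 + R\right) = 8 \left(-5\right) \left(10 + \frac{i \sqrt{9798}}{138}\right) = - 40 \left(10 + \frac{i \sqrt{9798}}{138}\right) = -400 - \frac{20 i \sqrt{9798}}{69}$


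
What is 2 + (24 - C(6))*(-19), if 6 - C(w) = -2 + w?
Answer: -416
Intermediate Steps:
C(w) = 8 - w (C(w) = 6 - (-2 + w) = 6 + (2 - w) = 8 - w)
2 + (24 - C(6))*(-19) = 2 + (24 - (8 - 1*6))*(-19) = 2 + (24 - (8 - 6))*(-19) = 2 + (24 - 1*2)*(-19) = 2 + (24 - 2)*(-19) = 2 + 22*(-19) = 2 - 418 = -416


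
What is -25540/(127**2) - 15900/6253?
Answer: -416152720/100854637 ≈ -4.1263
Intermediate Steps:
-25540/(127**2) - 15900/6253 = -25540/16129 - 15900*1/6253 = -25540*1/16129 - 15900/6253 = -25540/16129 - 15900/6253 = -416152720/100854637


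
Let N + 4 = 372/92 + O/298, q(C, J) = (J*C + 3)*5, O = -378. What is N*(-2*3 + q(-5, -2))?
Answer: -247682/3427 ≈ -72.274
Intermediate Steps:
q(C, J) = 15 + 5*C*J (q(C, J) = (C*J + 3)*5 = (3 + C*J)*5 = 15 + 5*C*J)
N = -4198/3427 (N = -4 + (372/92 - 378/298) = -4 + (372*(1/92) - 378*1/298) = -4 + (93/23 - 189/149) = -4 + 9510/3427 = -4198/3427 ≈ -1.2250)
N*(-2*3 + q(-5, -2)) = -4198*(-2*3 + (15 + 5*(-5)*(-2)))/3427 = -4198*(-6 + (15 + 50))/3427 = -4198*(-6 + 65)/3427 = -4198/3427*59 = -247682/3427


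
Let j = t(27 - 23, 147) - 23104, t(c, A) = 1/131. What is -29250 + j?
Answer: -6858373/131 ≈ -52354.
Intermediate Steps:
t(c, A) = 1/131
j = -3026623/131 (j = 1/131 - 23104 = -3026623/131 ≈ -23104.)
-29250 + j = -29250 - 3026623/131 = -6858373/131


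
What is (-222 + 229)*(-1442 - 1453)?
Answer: -20265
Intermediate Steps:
(-222 + 229)*(-1442 - 1453) = 7*(-2895) = -20265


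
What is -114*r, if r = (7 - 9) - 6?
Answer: 912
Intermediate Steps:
r = -8 (r = -2 - 6 = -8)
-114*r = -114*(-8) = 912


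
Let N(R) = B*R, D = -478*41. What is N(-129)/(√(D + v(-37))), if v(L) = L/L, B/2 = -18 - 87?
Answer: -27090*I*√19597/19597 ≈ -193.51*I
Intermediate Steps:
B = -210 (B = 2*(-18 - 87) = 2*(-105) = -210)
v(L) = 1
D = -19598
N(R) = -210*R
N(-129)/(√(D + v(-37))) = (-210*(-129))/(√(-19598 + 1)) = 27090/(√(-19597)) = 27090/((I*√19597)) = 27090*(-I*√19597/19597) = -27090*I*√19597/19597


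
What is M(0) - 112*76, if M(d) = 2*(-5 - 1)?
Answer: -8524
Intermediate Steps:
M(d) = -12 (M(d) = 2*(-6) = -12)
M(0) - 112*76 = -12 - 112*76 = -12 - 8512 = -8524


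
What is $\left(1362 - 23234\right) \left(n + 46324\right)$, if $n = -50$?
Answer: $-1012104928$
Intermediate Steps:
$\left(1362 - 23234\right) \left(n + 46324\right) = \left(1362 - 23234\right) \left(-50 + 46324\right) = \left(-21872\right) 46274 = -1012104928$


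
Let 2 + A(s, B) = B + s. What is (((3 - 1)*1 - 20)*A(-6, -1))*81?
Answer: 13122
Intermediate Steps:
A(s, B) = -2 + B + s (A(s, B) = -2 + (B + s) = -2 + B + s)
(((3 - 1)*1 - 20)*A(-6, -1))*81 = (((3 - 1)*1 - 20)*(-2 - 1 - 6))*81 = ((2*1 - 20)*(-9))*81 = ((2 - 20)*(-9))*81 = -18*(-9)*81 = 162*81 = 13122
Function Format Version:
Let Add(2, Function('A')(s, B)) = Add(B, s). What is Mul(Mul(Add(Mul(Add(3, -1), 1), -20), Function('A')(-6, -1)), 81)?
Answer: 13122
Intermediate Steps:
Function('A')(s, B) = Add(-2, B, s) (Function('A')(s, B) = Add(-2, Add(B, s)) = Add(-2, B, s))
Mul(Mul(Add(Mul(Add(3, -1), 1), -20), Function('A')(-6, -1)), 81) = Mul(Mul(Add(Mul(Add(3, -1), 1), -20), Add(-2, -1, -6)), 81) = Mul(Mul(Add(Mul(2, 1), -20), -9), 81) = Mul(Mul(Add(2, -20), -9), 81) = Mul(Mul(-18, -9), 81) = Mul(162, 81) = 13122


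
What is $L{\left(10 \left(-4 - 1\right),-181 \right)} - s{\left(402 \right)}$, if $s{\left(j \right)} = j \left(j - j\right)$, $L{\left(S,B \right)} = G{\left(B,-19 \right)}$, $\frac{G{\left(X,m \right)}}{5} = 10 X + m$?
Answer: $-9145$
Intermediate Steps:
$G{\left(X,m \right)} = 5 m + 50 X$ ($G{\left(X,m \right)} = 5 \left(10 X + m\right) = 5 \left(m + 10 X\right) = 5 m + 50 X$)
$L{\left(S,B \right)} = -95 + 50 B$ ($L{\left(S,B \right)} = 5 \left(-19\right) + 50 B = -95 + 50 B$)
$s{\left(j \right)} = 0$ ($s{\left(j \right)} = j 0 = 0$)
$L{\left(10 \left(-4 - 1\right),-181 \right)} - s{\left(402 \right)} = \left(-95 + 50 \left(-181\right)\right) - 0 = \left(-95 - 9050\right) + 0 = -9145 + 0 = -9145$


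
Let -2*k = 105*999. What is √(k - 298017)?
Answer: 3*I*√155762/2 ≈ 592.0*I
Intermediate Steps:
k = -104895/2 (k = -105*999/2 = -½*104895 = -104895/2 ≈ -52448.)
√(k - 298017) = √(-104895/2 - 298017) = √(-700929/2) = 3*I*√155762/2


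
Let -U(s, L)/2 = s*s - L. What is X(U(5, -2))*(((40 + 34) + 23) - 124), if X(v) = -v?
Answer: -1458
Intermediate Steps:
U(s, L) = -2*s**2 + 2*L (U(s, L) = -2*(s*s - L) = -2*(s**2 - L) = -2*s**2 + 2*L)
X(U(5, -2))*(((40 + 34) + 23) - 124) = (-(-2*5**2 + 2*(-2)))*(((40 + 34) + 23) - 124) = (-(-2*25 - 4))*((74 + 23) - 124) = (-(-50 - 4))*(97 - 124) = -1*(-54)*(-27) = 54*(-27) = -1458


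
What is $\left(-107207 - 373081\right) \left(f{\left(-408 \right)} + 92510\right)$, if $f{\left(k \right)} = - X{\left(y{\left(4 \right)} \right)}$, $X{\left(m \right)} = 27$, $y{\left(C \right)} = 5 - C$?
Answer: $-44418475104$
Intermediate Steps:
$f{\left(k \right)} = -27$ ($f{\left(k \right)} = \left(-1\right) 27 = -27$)
$\left(-107207 - 373081\right) \left(f{\left(-408 \right)} + 92510\right) = \left(-107207 - 373081\right) \left(-27 + 92510\right) = \left(-480288\right) 92483 = -44418475104$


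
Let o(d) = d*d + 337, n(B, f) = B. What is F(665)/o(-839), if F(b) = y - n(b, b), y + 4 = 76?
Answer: -593/704258 ≈ -0.00084202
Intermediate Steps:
y = 72 (y = -4 + 76 = 72)
o(d) = 337 + d² (o(d) = d² + 337 = 337 + d²)
F(b) = 72 - b
F(665)/o(-839) = (72 - 1*665)/(337 + (-839)²) = (72 - 665)/(337 + 703921) = -593/704258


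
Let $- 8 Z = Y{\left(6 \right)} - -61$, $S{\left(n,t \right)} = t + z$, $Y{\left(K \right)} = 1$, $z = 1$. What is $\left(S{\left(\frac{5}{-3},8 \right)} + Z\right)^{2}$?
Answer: $\frac{25}{16} \approx 1.5625$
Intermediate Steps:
$S{\left(n,t \right)} = 1 + t$ ($S{\left(n,t \right)} = t + 1 = 1 + t$)
$Z = - \frac{31}{4}$ ($Z = - \frac{1 - -61}{8} = - \frac{1 + 61}{8} = \left(- \frac{1}{8}\right) 62 = - \frac{31}{4} \approx -7.75$)
$\left(S{\left(\frac{5}{-3},8 \right)} + Z\right)^{2} = \left(\left(1 + 8\right) - \frac{31}{4}\right)^{2} = \left(9 - \frac{31}{4}\right)^{2} = \left(\frac{5}{4}\right)^{2} = \frac{25}{16}$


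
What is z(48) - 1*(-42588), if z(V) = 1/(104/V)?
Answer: 553650/13 ≈ 42588.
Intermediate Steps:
z(V) = V/104
z(48) - 1*(-42588) = (1/104)*48 - 1*(-42588) = 6/13 + 42588 = 553650/13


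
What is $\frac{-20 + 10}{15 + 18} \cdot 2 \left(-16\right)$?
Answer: $\frac{320}{33} \approx 9.697$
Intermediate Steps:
$\frac{-20 + 10}{15 + 18} \cdot 2 \left(-16\right) = - \frac{10}{33} \cdot 2 \left(-16\right) = \left(-10\right) \frac{1}{33} \cdot 2 \left(-16\right) = \left(- \frac{10}{33}\right) 2 \left(-16\right) = \left(- \frac{20}{33}\right) \left(-16\right) = \frac{320}{33}$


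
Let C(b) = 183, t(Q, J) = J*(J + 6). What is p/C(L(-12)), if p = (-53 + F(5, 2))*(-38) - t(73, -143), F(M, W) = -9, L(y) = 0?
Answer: -5745/61 ≈ -94.180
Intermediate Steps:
t(Q, J) = J*(6 + J)
p = -17235 (p = (-53 - 9)*(-38) - (-143)*(6 - 143) = -62*(-38) - (-143)*(-137) = 2356 - 1*19591 = 2356 - 19591 = -17235)
p/C(L(-12)) = -17235/183 = -17235*1/183 = -5745/61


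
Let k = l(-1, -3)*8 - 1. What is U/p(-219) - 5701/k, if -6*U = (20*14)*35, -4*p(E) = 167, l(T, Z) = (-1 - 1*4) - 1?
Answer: 3816601/24549 ≈ 155.47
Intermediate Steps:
l(T, Z) = -6 (l(T, Z) = (-1 - 4) - 1 = -5 - 1 = -6)
p(E) = -167/4 (p(E) = -¼*167 = -167/4)
U = -4900/3 (U = -20*14*35/6 = -140*35/3 = -⅙*9800 = -4900/3 ≈ -1633.3)
k = -49 (k = -6*8 - 1 = -48 - 1 = -49)
U/p(-219) - 5701/k = -4900/(3*(-167/4)) - 5701/(-49) = -4900/3*(-4/167) - 5701*(-1/49) = 19600/501 + 5701/49 = 3816601/24549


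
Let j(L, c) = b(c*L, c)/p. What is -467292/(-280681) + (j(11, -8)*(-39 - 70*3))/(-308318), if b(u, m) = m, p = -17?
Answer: 1224913104552/735581538743 ≈ 1.6652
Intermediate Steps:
j(L, c) = -c/17 (j(L, c) = c/(-17) = c*(-1/17) = -c/17)
-467292/(-280681) + (j(11, -8)*(-39 - 70*3))/(-308318) = -467292/(-280681) + ((-1/17*(-8))*(-39 - 70*3))/(-308318) = -467292*(-1/280681) + (8*(-39 - 210)/17)*(-1/308318) = 467292/280681 + ((8/17)*(-249))*(-1/308318) = 467292/280681 - 1992/17*(-1/308318) = 467292/280681 + 996/2620703 = 1224913104552/735581538743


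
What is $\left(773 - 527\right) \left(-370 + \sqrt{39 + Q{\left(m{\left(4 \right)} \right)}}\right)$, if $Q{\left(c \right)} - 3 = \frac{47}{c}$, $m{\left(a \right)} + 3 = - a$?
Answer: $-91020 + \frac{246 \sqrt{1729}}{7} \approx -89559.0$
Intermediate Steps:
$m{\left(a \right)} = -3 - a$
$Q{\left(c \right)} = 3 + \frac{47}{c}$
$\left(773 - 527\right) \left(-370 + \sqrt{39 + Q{\left(m{\left(4 \right)} \right)}}\right) = \left(773 - 527\right) \left(-370 + \sqrt{39 + \left(3 + \frac{47}{-3 - 4}\right)}\right) = 246 \left(-370 + \sqrt{39 + \left(3 + \frac{47}{-3 - 4}\right)}\right) = 246 \left(-370 + \sqrt{39 + \left(3 + \frac{47}{-7}\right)}\right) = 246 \left(-370 + \sqrt{39 + \left(3 + 47 \left(- \frac{1}{7}\right)\right)}\right) = 246 \left(-370 + \sqrt{39 + \left(3 - \frac{47}{7}\right)}\right) = 246 \left(-370 + \sqrt{39 - \frac{26}{7}}\right) = 246 \left(-370 + \sqrt{\frac{247}{7}}\right) = 246 \left(-370 + \frac{\sqrt{1729}}{7}\right) = -91020 + \frac{246 \sqrt{1729}}{7}$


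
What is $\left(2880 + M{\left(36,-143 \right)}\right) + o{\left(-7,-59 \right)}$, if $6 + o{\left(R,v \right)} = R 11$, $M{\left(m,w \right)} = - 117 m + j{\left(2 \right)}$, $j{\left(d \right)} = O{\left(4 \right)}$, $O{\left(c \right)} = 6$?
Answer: $-1409$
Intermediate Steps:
$j{\left(d \right)} = 6$
$M{\left(m,w \right)} = 6 - 117 m$ ($M{\left(m,w \right)} = - 117 m + 6 = 6 - 117 m$)
$o{\left(R,v \right)} = -6 + 11 R$ ($o{\left(R,v \right)} = -6 + R 11 = -6 + 11 R$)
$\left(2880 + M{\left(36,-143 \right)}\right) + o{\left(-7,-59 \right)} = \left(2880 + \left(6 - 4212\right)\right) + \left(-6 + 11 \left(-7\right)\right) = \left(2880 + \left(6 - 4212\right)\right) - 83 = \left(2880 - 4206\right) - 83 = -1326 - 83 = -1409$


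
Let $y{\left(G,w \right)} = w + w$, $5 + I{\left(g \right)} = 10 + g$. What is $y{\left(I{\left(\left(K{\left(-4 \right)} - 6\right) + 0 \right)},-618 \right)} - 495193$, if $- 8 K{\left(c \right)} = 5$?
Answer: $-496429$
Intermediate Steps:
$K{\left(c \right)} = - \frac{5}{8}$ ($K{\left(c \right)} = \left(- \frac{1}{8}\right) 5 = - \frac{5}{8}$)
$I{\left(g \right)} = 5 + g$ ($I{\left(g \right)} = -5 + \left(10 + g\right) = 5 + g$)
$y{\left(G,w \right)} = 2 w$
$y{\left(I{\left(\left(K{\left(-4 \right)} - 6\right) + 0 \right)},-618 \right)} - 495193 = 2 \left(-618\right) - 495193 = -1236 - 495193 = -496429$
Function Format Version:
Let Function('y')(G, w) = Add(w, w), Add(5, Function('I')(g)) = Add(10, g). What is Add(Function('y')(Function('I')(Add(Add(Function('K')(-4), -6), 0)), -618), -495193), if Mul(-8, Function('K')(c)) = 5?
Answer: -496429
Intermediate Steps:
Function('K')(c) = Rational(-5, 8) (Function('K')(c) = Mul(Rational(-1, 8), 5) = Rational(-5, 8))
Function('I')(g) = Add(5, g) (Function('I')(g) = Add(-5, Add(10, g)) = Add(5, g))
Function('y')(G, w) = Mul(2, w)
Add(Function('y')(Function('I')(Add(Add(Function('K')(-4), -6), 0)), -618), -495193) = Add(Mul(2, -618), -495193) = Add(-1236, -495193) = -496429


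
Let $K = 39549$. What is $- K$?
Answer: $-39549$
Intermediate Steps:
$- K = \left(-1\right) 39549 = -39549$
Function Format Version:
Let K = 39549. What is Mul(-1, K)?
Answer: -39549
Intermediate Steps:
Mul(-1, K) = Mul(-1, 39549) = -39549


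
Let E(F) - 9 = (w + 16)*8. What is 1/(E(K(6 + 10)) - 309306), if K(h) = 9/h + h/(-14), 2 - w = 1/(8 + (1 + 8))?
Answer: -17/5255609 ≈ -3.2346e-6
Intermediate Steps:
w = 33/17 (w = 2 - 1/(8 + (1 + 8)) = 2 - 1/(8 + 9) = 2 - 1/17 = 33/17 ≈ 1.9412)
K(h) = 9/h - h/14 (K(h) = 9/h + h*(-1/14) = 9/h - h/14)
E(F) = 2593/17 (E(F) = 9 + (33/17 + 16)*8 = 9 + (305/17)*8 = 9 + 2440/17 = 2593/17)
1/(E(K(6 + 10)) - 309306) = 1/(2593/17 - 309306) = 1/(-5255609/17) = -17/5255609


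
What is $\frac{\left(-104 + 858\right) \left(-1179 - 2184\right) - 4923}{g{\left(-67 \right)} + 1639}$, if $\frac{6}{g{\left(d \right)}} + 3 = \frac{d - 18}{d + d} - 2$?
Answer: $- \frac{495421875}{319337} \approx -1551.4$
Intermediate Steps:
$g{\left(d \right)} = \frac{6}{-5 + \frac{-18 + d}{2 d}}$ ($g{\left(d \right)} = \frac{6}{-3 + \left(\frac{d - 18}{d + d} - 2\right)} = \frac{6}{-3 - \left(2 - \frac{-18 + d}{2 d}\right)} = \frac{6}{-5 + \frac{-18 + d}{2 d}}$)
$\frac{\left(-104 + 858\right) \left(-1179 - 2184\right) - 4923}{g{\left(-67 \right)} + 1639} = \frac{\left(-104 + 858\right) \left(-1179 - 2184\right) - 4923}{\left(-4\right) \left(-67\right) \frac{1}{6 + 3 \left(-67\right)} + 1639} = \frac{754 \left(-3363\right) - 4923}{\left(-4\right) \left(-67\right) \frac{1}{6 - 201} + 1639} = \frac{-2535702 - 4923}{\left(-4\right) \left(-67\right) \frac{1}{-195} + 1639} = - \frac{2540625}{\left(-4\right) \left(-67\right) \left(- \frac{1}{195}\right) + 1639} = - \frac{2540625}{- \frac{268}{195} + 1639} = - \frac{2540625}{\frac{319337}{195}} = \left(-2540625\right) \frac{195}{319337} = - \frac{495421875}{319337}$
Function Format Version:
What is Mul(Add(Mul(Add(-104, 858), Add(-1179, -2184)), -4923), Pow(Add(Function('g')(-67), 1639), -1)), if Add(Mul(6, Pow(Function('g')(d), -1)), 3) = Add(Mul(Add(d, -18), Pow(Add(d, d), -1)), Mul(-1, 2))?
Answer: Rational(-495421875, 319337) ≈ -1551.4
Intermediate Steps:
Function('g')(d) = Mul(6, Pow(Add(-5, Mul(Rational(1, 2), Pow(d, -1), Add(-18, d))), -1)) (Function('g')(d) = Mul(6, Pow(Add(-3, Add(Mul(Add(d, -18), Pow(Add(d, d), -1)), Mul(-1, 2))), -1)) = Mul(6, Pow(Add(-3, Add(Mul(Add(-18, d), Pow(Mul(2, d), -1)), -2)), -1)) = Mul(6, Pow(Add(-3, Add(Mul(Add(-18, d), Mul(Rational(1, 2), Pow(d, -1))), -2)), -1)) = Mul(6, Pow(Add(-3, Add(Mul(Rational(1, 2), Pow(d, -1), Add(-18, d)), -2)), -1)) = Mul(6, Pow(Add(-3, Add(-2, Mul(Rational(1, 2), Pow(d, -1), Add(-18, d)))), -1)) = Mul(6, Pow(Add(-5, Mul(Rational(1, 2), Pow(d, -1), Add(-18, d))), -1)))
Mul(Add(Mul(Add(-104, 858), Add(-1179, -2184)), -4923), Pow(Add(Function('g')(-67), 1639), -1)) = Mul(Add(Mul(Add(-104, 858), Add(-1179, -2184)), -4923), Pow(Add(Mul(-4, -67, Pow(Add(6, Mul(3, -67)), -1)), 1639), -1)) = Mul(Add(Mul(754, -3363), -4923), Pow(Add(Mul(-4, -67, Pow(Add(6, -201), -1)), 1639), -1)) = Mul(Add(-2535702, -4923), Pow(Add(Mul(-4, -67, Pow(-195, -1)), 1639), -1)) = Mul(-2540625, Pow(Add(Mul(-4, -67, Rational(-1, 195)), 1639), -1)) = Mul(-2540625, Pow(Add(Rational(-268, 195), 1639), -1)) = Mul(-2540625, Pow(Rational(319337, 195), -1)) = Mul(-2540625, Rational(195, 319337)) = Rational(-495421875, 319337)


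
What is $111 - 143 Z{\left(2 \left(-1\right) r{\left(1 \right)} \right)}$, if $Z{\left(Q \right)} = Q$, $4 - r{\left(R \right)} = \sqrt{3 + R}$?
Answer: $683$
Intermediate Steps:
$r{\left(R \right)} = 4 - \sqrt{3 + R}$
$111 - 143 Z{\left(2 \left(-1\right) r{\left(1 \right)} \right)} = 111 - 143 \cdot 2 \left(-1\right) \left(4 - \sqrt{3 + 1}\right) = 111 - 143 \left(- 2 \left(4 - \sqrt{4}\right)\right) = 111 - 143 \left(- 2 \left(4 - 2\right)\right) = 111 - 143 \left(\left(-2\right) 2\right) = 111 - -572 = 111 + 572 = 683$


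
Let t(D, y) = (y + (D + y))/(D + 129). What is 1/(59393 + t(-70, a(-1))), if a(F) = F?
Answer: 59/3504115 ≈ 1.6837e-5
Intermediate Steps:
t(D, y) = (D + 2*y)/(129 + D)
1/(59393 + t(-70, a(-1))) = 1/(59393 + (-70 + 2*(-1))/(129 - 70)) = 1/(59393 + (-70 - 2)/59) = 1/(59393 + (1/59)*(-72)) = 1/(59393 - 72/59) = 1/(3504115/59) = 59/3504115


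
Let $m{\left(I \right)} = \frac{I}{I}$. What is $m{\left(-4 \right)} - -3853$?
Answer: $3854$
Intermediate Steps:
$m{\left(I \right)} = 1$
$m{\left(-4 \right)} - -3853 = 1 - -3853 = 1 + 3853 = 3854$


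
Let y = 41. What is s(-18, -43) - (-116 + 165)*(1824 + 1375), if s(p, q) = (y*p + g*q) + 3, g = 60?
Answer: -160066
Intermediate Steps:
s(p, q) = 3 + 41*p + 60*q (s(p, q) = (41*p + 60*q) + 3 = 3 + 41*p + 60*q)
s(-18, -43) - (-116 + 165)*(1824 + 1375) = (3 + 41*(-18) + 60*(-43)) - (-116 + 165)*(1824 + 1375) = (3 - 738 - 2580) - 49*3199 = -3315 - 1*156751 = -3315 - 156751 = -160066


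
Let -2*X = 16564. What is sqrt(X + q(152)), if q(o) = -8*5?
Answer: I*sqrt(8322) ≈ 91.225*I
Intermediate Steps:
X = -8282 (X = -1/2*16564 = -8282)
q(o) = -40
sqrt(X + q(152)) = sqrt(-8282 - 40) = sqrt(-8322) = I*sqrt(8322)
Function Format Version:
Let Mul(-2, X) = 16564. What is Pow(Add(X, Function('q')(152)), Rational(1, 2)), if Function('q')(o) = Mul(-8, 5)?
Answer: Mul(I, Pow(8322, Rational(1, 2))) ≈ Mul(91.225, I)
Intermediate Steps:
X = -8282 (X = Mul(Rational(-1, 2), 16564) = -8282)
Function('q')(o) = -40
Pow(Add(X, Function('q')(152)), Rational(1, 2)) = Pow(Add(-8282, -40), Rational(1, 2)) = Pow(-8322, Rational(1, 2)) = Mul(I, Pow(8322, Rational(1, 2)))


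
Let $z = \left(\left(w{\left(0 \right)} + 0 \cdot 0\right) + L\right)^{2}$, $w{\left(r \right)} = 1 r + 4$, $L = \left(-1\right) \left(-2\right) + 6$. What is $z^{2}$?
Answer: $20736$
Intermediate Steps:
$L = 8$ ($L = 2 + 6 = 8$)
$w{\left(r \right)} = 4 + r$ ($w{\left(r \right)} = r + 4 = 4 + r$)
$z = 144$ ($z = \left(\left(\left(4 + 0\right) + 0 \cdot 0\right) + 8\right)^{2} = \left(\left(4 + 0\right) + 8\right)^{2} = \left(4 + 8\right)^{2} = 12^{2} = 144$)
$z^{2} = 144^{2} = 20736$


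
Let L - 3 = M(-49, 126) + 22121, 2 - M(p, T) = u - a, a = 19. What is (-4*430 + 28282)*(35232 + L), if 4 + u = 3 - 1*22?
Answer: 1524658800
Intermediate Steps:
u = -23 (u = -4 + (3 - 1*22) = -4 + (3 - 22) = -4 - 19 = -23)
M(p, T) = 44 (M(p, T) = 2 - (-23 - 1*19) = 2 - (-23 - 19) = 2 - 1*(-42) = 2 + 42 = 44)
L = 22168 (L = 3 + (44 + 22121) = 3 + 22165 = 22168)
(-4*430 + 28282)*(35232 + L) = (-4*430 + 28282)*(35232 + 22168) = (-1720 + 28282)*57400 = 26562*57400 = 1524658800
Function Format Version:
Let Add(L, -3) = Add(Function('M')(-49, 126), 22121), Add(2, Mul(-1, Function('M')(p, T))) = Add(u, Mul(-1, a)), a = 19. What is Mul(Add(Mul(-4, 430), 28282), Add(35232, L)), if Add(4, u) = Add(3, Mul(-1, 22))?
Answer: 1524658800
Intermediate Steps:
u = -23 (u = Add(-4, Add(3, Mul(-1, 22))) = Add(-4, Add(3, -22)) = Add(-4, -19) = -23)
Function('M')(p, T) = 44 (Function('M')(p, T) = Add(2, Mul(-1, Add(-23, Mul(-1, 19)))) = Add(2, Mul(-1, Add(-23, -19))) = Add(2, Mul(-1, -42)) = Add(2, 42) = 44)
L = 22168 (L = Add(3, Add(44, 22121)) = Add(3, 22165) = 22168)
Mul(Add(Mul(-4, 430), 28282), Add(35232, L)) = Mul(Add(Mul(-4, 430), 28282), Add(35232, 22168)) = Mul(Add(-1720, 28282), 57400) = Mul(26562, 57400) = 1524658800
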